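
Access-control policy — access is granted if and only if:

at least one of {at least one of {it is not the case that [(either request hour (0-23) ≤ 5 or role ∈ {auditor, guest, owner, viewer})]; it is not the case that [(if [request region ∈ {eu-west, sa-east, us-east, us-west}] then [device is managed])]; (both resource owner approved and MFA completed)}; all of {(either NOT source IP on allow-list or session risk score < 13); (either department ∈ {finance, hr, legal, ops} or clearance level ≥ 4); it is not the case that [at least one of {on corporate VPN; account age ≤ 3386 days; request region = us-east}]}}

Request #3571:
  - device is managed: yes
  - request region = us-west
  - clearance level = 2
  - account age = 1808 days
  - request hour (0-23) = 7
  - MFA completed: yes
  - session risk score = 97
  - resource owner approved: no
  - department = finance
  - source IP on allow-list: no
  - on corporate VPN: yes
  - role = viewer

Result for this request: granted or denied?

Atomic conditions:
  request hour (0-23) ≤ 5: 7 ≤ 5 is false
  role ∈ {auditor, guest, owner, viewer}: viewer is in the set → true
  request region ∈ {eu-west, sa-east, us-east, us-west}: us-west is in the set → true
  device is managed: yes → true
  resource owner approved: no → false
  MFA completed: yes → true
  NOT source IP on allow-list: no → true
  session risk score < 13: 97 < 13 is false
  department ∈ {finance, hr, legal, ops}: finance is in the set → true
  clearance level ≥ 4: 2 ≥ 4 is false
  on corporate VPN: yes → true
  account age ≤ 3386 days: 1808 ≤ 3386 is true
  request region = us-east: us-west == us-east is false
Combine:
[1.1.1] false OR true = true
[1.1] NOT true = false
[1.2.1] true → true = true
[1.2] NOT true = false
[1.3] false AND true = false
[1] false OR false OR false = false
[2.1] true OR false = true
[2.2] true OR false = true
[2.3.1] true OR true OR false = true
[2.3] NOT true = false
[2] true AND true AND false = false
[root] false OR false = false
Overall: false → denied

Denied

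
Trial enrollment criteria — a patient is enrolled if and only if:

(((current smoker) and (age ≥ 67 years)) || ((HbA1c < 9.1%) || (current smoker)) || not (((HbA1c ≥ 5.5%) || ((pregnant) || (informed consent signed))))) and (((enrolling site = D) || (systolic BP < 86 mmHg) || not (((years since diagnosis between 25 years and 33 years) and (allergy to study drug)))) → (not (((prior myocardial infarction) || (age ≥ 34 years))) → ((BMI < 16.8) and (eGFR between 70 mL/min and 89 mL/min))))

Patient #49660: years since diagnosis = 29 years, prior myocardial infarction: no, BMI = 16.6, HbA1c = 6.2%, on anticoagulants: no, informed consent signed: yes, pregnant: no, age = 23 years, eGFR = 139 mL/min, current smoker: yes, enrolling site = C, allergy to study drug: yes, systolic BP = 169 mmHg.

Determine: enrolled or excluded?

Enrolled

Atomic conditions:
  current smoker: yes → true
  age ≥ 67 years: 23 ≥ 67 is false
  HbA1c < 9.1%: 6.2 < 9.1 is true
  HbA1c ≥ 5.5%: 6.2 ≥ 5.5 is true
  pregnant: no → false
  informed consent signed: yes → true
  enrolling site = D: C == D is false
  systolic BP < 86 mmHg: 169 < 86 is false
  years since diagnosis between 25 years and 33 years: 29 in [25, 33] is true
  allergy to study drug: yes → true
  prior myocardial infarction: no → false
  age ≥ 34 years: 23 ≥ 34 is false
  BMI < 16.8: 16.6 < 16.8 is true
  eGFR between 70 mL/min and 89 mL/min: 139 in [70, 89] is false
Combine:
[1.1] true AND false = false
[1.2] true OR true = true
[1.3.1.2] false OR true = true
[1.3.1] true OR true = true
[1.3] NOT true = false
[1] false OR true OR false = true
[2.1.3.1] true AND true = true
[2.1.3] NOT true = false
[2.1] false OR false OR false = false
[2.2.1.1] false OR false = false
[2.2.1] NOT false = true
[2.2.2] true AND false = false
[2.2] true → false = false
[2] false → false (antecedent false ⇒ implication holds) = true
[root] true AND true = true
Overall: true → enrolled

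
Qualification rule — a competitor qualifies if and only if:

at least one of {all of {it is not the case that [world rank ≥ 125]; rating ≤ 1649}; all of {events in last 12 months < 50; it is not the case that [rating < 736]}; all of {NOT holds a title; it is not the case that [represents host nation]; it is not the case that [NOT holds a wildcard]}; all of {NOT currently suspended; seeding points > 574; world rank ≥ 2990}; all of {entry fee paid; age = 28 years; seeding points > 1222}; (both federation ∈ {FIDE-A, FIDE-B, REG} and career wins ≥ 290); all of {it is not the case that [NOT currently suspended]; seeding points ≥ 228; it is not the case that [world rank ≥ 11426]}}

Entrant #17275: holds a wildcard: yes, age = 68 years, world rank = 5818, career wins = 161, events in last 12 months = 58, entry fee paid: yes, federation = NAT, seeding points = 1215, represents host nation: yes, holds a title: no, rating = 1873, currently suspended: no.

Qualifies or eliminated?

Atomic conditions:
  world rank ≥ 125: 5818 ≥ 125 is true
  rating ≤ 1649: 1873 ≤ 1649 is false
  events in last 12 months < 50: 58 < 50 is false
  rating < 736: 1873 < 736 is false
  NOT holds a title: no → true
  represents host nation: yes → true
  NOT holds a wildcard: yes → false
  NOT currently suspended: no → true
  seeding points > 574: 1215 > 574 is true
  world rank ≥ 2990: 5818 ≥ 2990 is true
  entry fee paid: yes → true
  age = 28 years: 68 == 28 is false
  seeding points > 1222: 1215 > 1222 is false
  federation ∈ {FIDE-A, FIDE-B, REG}: NAT is not in the set → false
  career wins ≥ 290: 161 ≥ 290 is false
  seeding points ≥ 228: 1215 ≥ 228 is true
  world rank ≥ 11426: 5818 ≥ 11426 is false
Combine:
[1.1] NOT true = false
[1] false AND false = false
[2.2] NOT false = true
[2] false AND true = false
[3.2] NOT true = false
[3.3] NOT false = true
[3] true AND false AND true = false
[4] true AND true AND true = true
[5] true AND false AND false = false
[6] false AND false = false
[7.1] NOT true = false
[7.3] NOT false = true
[7] false AND true AND true = false
[root] false OR false OR false OR true OR false OR false OR false = true
Overall: true → qualifies

Qualifies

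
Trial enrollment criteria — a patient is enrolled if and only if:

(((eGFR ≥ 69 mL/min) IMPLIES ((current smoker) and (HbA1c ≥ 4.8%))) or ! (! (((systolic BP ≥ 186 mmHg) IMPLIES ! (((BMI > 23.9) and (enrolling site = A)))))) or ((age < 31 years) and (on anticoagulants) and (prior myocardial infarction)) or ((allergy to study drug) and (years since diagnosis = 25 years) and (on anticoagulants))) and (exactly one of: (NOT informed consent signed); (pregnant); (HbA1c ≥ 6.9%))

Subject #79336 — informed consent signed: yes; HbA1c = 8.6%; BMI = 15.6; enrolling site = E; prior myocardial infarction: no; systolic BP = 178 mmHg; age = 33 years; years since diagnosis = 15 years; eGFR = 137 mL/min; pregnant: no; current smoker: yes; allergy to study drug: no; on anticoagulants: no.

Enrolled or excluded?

Atomic conditions:
  eGFR ≥ 69 mL/min: 137 ≥ 69 is true
  current smoker: yes → true
  HbA1c ≥ 4.8%: 8.6 ≥ 4.8 is true
  systolic BP ≥ 186 mmHg: 178 ≥ 186 is false
  BMI > 23.9: 15.6 > 23.9 is false
  enrolling site = A: E == A is false
  age < 31 years: 33 < 31 is false
  on anticoagulants: no → false
  prior myocardial infarction: no → false
  allergy to study drug: no → false
  years since diagnosis = 25 years: 15 == 25 is false
  NOT informed consent signed: yes → false
  pregnant: no → false
  HbA1c ≥ 6.9%: 8.6 ≥ 6.9 is true
Combine:
[1.1.2] true AND true = true
[1.1] true → true = true
[1.2.1.1.2.1] false AND false = false
[1.2.1.1.2] NOT false = true
[1.2.1.1] false → true (antecedent false ⇒ implication holds) = true
[1.2.1] NOT true = false
[1.2] NOT false = true
[1.3] false AND false AND false = false
[1.4] false AND false AND false = false
[1] true OR true OR false OR false = true
[2] exactly-one(false, false, true) = true
[root] true AND true = true
Overall: true → enrolled

Enrolled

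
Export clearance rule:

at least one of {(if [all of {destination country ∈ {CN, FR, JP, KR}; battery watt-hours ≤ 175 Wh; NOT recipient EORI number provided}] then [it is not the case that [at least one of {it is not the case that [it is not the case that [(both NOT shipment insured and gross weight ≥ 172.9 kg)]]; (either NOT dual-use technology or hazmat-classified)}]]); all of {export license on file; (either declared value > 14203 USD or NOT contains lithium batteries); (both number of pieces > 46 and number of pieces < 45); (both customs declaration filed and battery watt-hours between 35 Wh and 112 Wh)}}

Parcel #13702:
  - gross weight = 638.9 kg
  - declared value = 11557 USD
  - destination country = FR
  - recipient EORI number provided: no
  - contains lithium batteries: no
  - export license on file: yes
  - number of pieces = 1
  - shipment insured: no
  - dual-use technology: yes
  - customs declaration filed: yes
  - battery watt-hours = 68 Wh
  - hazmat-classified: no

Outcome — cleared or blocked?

Atomic conditions:
  destination country ∈ {CN, FR, JP, KR}: FR is in the set → true
  battery watt-hours ≤ 175 Wh: 68 ≤ 175 is true
  NOT recipient EORI number provided: no → true
  NOT shipment insured: no → true
  gross weight ≥ 172.9 kg: 638.9 ≥ 172.9 is true
  NOT dual-use technology: yes → false
  hazmat-classified: no → false
  export license on file: yes → true
  declared value > 14203 USD: 11557 > 14203 is false
  NOT contains lithium batteries: no → true
  number of pieces > 46: 1 > 46 is false
  number of pieces < 45: 1 < 45 is true
  customs declaration filed: yes → true
  battery watt-hours between 35 Wh and 112 Wh: 68 in [35, 112] is true
Combine:
[1.1] true AND true AND true = true
[1.2.1.1.1.1] true AND true = true
[1.2.1.1.1] NOT true = false
[1.2.1.1] NOT false = true
[1.2.1.2] false OR false = false
[1.2.1] true OR false = true
[1.2] NOT true = false
[1] true → false = false
[2.2] false OR true = true
[2.3] false AND true = false
[2.4] true AND true = true
[2] true AND true AND false AND true = false
[root] false OR false = false
Overall: false → blocked

Blocked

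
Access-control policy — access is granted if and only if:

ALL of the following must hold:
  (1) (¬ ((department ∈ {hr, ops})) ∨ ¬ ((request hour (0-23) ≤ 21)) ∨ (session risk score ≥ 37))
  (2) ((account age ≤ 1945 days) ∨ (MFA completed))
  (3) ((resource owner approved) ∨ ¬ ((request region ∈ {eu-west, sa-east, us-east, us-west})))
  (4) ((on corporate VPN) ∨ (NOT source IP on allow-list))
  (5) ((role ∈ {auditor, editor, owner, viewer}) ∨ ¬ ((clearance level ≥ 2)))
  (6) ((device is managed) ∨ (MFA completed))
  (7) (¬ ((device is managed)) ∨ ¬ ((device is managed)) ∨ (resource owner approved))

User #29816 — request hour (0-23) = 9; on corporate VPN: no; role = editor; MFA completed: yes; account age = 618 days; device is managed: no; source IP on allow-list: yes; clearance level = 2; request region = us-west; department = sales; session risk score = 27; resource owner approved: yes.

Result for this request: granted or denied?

Denied

Atomic conditions:
  department ∈ {hr, ops}: sales is not in the set → false
  request hour (0-23) ≤ 21: 9 ≤ 21 is true
  session risk score ≥ 37: 27 ≥ 37 is false
  account age ≤ 1945 days: 618 ≤ 1945 is true
  MFA completed: yes → true
  resource owner approved: yes → true
  request region ∈ {eu-west, sa-east, us-east, us-west}: us-west is in the set → true
  on corporate VPN: no → false
  NOT source IP on allow-list: yes → false
  role ∈ {auditor, editor, owner, viewer}: editor is in the set → true
  clearance level ≥ 2: 2 ≥ 2 is true
  device is managed: no → false
Combine:
[1.1] NOT false = true
[1.2] NOT true = false
[1] true OR false OR false = true
[2] true OR true = true
[3.2] NOT true = false
[3] true OR false = true
[4] false OR false = false
[5.2] NOT true = false
[5] true OR false = true
[6] false OR true = true
[7.1] NOT false = true
[7.2] NOT false = true
[7] true OR true OR true = true
[root] true AND true AND true AND false AND true AND true AND true = false
Overall: false → denied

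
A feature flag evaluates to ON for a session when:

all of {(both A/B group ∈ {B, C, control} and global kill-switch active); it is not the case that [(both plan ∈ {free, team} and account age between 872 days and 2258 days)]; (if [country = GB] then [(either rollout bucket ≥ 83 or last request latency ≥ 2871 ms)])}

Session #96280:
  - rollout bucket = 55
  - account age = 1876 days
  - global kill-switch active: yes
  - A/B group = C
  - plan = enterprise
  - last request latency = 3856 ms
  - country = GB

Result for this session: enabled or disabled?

Enabled

Atomic conditions:
  A/B group ∈ {B, C, control}: C is in the set → true
  global kill-switch active: yes → true
  plan ∈ {free, team}: enterprise is not in the set → false
  account age between 872 days and 2258 days: 1876 in [872, 2258] is true
  country = GB: GB == GB is true
  rollout bucket ≥ 83: 55 ≥ 83 is false
  last request latency ≥ 2871 ms: 3856 ≥ 2871 is true
Combine:
[1] true AND true = true
[2.1] false AND true = false
[2] NOT false = true
[3.2] false OR true = true
[3] true → true = true
[root] true AND true AND true = true
Overall: true → enabled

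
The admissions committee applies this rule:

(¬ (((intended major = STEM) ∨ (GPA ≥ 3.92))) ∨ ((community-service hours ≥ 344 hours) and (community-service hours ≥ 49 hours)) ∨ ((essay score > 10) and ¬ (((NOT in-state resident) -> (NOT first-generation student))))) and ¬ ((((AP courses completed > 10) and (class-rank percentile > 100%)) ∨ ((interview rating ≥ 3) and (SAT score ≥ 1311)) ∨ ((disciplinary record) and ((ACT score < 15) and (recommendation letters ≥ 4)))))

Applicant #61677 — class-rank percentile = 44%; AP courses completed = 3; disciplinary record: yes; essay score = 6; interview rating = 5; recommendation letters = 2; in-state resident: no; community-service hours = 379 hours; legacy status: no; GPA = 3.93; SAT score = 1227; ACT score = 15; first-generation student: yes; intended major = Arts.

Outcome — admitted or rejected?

Admitted

Atomic conditions:
  intended major = STEM: Arts == STEM is false
  GPA ≥ 3.92: 3.93 ≥ 3.92 is true
  community-service hours ≥ 344 hours: 379 ≥ 344 is true
  community-service hours ≥ 49 hours: 379 ≥ 49 is true
  essay score > 10: 6 > 10 is false
  NOT in-state resident: no → true
  NOT first-generation student: yes → false
  AP courses completed > 10: 3 > 10 is false
  class-rank percentile > 100%: 44 > 100 is false
  interview rating ≥ 3: 5 ≥ 3 is true
  SAT score ≥ 1311: 1227 ≥ 1311 is false
  disciplinary record: yes → true
  ACT score < 15: 15 < 15 is false
  recommendation letters ≥ 4: 2 ≥ 4 is false
Combine:
[1.1.1] false OR true = true
[1.1] NOT true = false
[1.2] true AND true = true
[1.3.2.1] true → false = false
[1.3.2] NOT false = true
[1.3] false AND true = false
[1] false OR true OR false = true
[2.1.1] false AND false = false
[2.1.2] true AND false = false
[2.1.3.2] false AND false = false
[2.1.3] true AND false = false
[2.1] false OR false OR false = false
[2] NOT false = true
[root] true AND true = true
Overall: true → admitted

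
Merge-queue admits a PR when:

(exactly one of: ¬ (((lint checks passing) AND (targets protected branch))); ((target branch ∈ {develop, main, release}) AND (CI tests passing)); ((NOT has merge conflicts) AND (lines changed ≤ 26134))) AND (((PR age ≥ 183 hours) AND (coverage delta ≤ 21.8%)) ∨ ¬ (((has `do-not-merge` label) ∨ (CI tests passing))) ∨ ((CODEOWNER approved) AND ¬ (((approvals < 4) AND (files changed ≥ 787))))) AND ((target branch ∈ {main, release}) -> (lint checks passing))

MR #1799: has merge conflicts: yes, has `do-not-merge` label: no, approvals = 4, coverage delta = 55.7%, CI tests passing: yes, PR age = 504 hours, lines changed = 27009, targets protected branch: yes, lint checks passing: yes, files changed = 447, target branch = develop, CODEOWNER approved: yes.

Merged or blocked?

Merged

Atomic conditions:
  lint checks passing: yes → true
  targets protected branch: yes → true
  target branch ∈ {develop, main, release}: develop is in the set → true
  CI tests passing: yes → true
  NOT has merge conflicts: yes → false
  lines changed ≤ 26134: 27009 ≤ 26134 is false
  PR age ≥ 183 hours: 504 ≥ 183 is true
  coverage delta ≤ 21.8%: 55.7 ≤ 21.8 is false
  has `do-not-merge` label: no → false
  CODEOWNER approved: yes → true
  approvals < 4: 4 < 4 is false
  files changed ≥ 787: 447 ≥ 787 is false
  target branch ∈ {main, release}: develop is not in the set → false
Combine:
[1.1.1] true AND true = true
[1.1] NOT true = false
[1.2] true AND true = true
[1.3] false AND false = false
[1] exactly-one(false, true, false) = true
[2.1] true AND false = false
[2.2.1] false OR true = true
[2.2] NOT true = false
[2.3.2.1] false AND false = false
[2.3.2] NOT false = true
[2.3] true AND true = true
[2] false OR false OR true = true
[3] false → true (antecedent false ⇒ implication holds) = true
[root] true AND true AND true = true
Overall: true → merged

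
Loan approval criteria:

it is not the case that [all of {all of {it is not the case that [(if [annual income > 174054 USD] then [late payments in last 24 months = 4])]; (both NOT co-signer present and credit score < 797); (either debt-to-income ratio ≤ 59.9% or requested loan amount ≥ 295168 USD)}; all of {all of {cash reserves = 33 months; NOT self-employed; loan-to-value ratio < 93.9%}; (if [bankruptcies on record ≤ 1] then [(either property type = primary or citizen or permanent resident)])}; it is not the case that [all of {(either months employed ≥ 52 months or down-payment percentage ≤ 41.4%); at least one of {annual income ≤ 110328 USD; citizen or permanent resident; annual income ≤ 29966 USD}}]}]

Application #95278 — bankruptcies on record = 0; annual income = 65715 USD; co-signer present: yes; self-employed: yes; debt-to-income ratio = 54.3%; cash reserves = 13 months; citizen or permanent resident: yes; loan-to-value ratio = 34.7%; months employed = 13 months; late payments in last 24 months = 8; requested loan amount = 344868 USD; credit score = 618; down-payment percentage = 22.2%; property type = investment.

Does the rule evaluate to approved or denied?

Atomic conditions:
  annual income > 174054 USD: 65715 > 174054 is false
  late payments in last 24 months = 4: 8 == 4 is false
  NOT co-signer present: yes → false
  credit score < 797: 618 < 797 is true
  debt-to-income ratio ≤ 59.9%: 54.3 ≤ 59.9 is true
  requested loan amount ≥ 295168 USD: 344868 ≥ 295168 is true
  cash reserves = 33 months: 13 == 33 is false
  NOT self-employed: yes → false
  loan-to-value ratio < 93.9%: 34.7 < 93.9 is true
  bankruptcies on record ≤ 1: 0 ≤ 1 is true
  property type = primary: investment == primary is false
  citizen or permanent resident: yes → true
  months employed ≥ 52 months: 13 ≥ 52 is false
  down-payment percentage ≤ 41.4%: 22.2 ≤ 41.4 is true
  annual income ≤ 110328 USD: 65715 ≤ 110328 is true
  annual income ≤ 29966 USD: 65715 ≤ 29966 is false
Combine:
[1.1.1.1] false → false (antecedent false ⇒ implication holds) = true
[1.1.1] NOT true = false
[1.1.2] false AND true = false
[1.1.3] true OR true = true
[1.1] false AND false AND true = false
[1.2.1] false AND false AND true = false
[1.2.2.2] false OR true = true
[1.2.2] true → true = true
[1.2] false AND true = false
[1.3.1.1] false OR true = true
[1.3.1.2] true OR true OR false = true
[1.3.1] true AND true = true
[1.3] NOT true = false
[1] false AND false AND false = false
[root] NOT false = true
Overall: true → approved

Approved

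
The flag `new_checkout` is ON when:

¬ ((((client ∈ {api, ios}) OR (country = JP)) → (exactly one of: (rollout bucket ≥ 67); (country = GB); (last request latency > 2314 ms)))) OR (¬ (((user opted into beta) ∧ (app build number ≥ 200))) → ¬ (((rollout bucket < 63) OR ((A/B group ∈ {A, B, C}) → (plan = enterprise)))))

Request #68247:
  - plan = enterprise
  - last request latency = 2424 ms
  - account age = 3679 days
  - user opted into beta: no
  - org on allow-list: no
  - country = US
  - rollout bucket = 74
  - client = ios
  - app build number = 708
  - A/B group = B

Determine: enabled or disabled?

Atomic conditions:
  client ∈ {api, ios}: ios is in the set → true
  country = JP: US == JP is false
  rollout bucket ≥ 67: 74 ≥ 67 is true
  country = GB: US == GB is false
  last request latency > 2314 ms: 2424 > 2314 is true
  user opted into beta: no → false
  app build number ≥ 200: 708 ≥ 200 is true
  rollout bucket < 63: 74 < 63 is false
  A/B group ∈ {A, B, C}: B is in the set → true
  plan = enterprise: enterprise == enterprise is true
Combine:
[1.1.1] true OR false = true
[1.1.2] exactly-one(true, false, true) = false
[1.1] true → false = false
[1] NOT false = true
[2.1.1] false AND true = false
[2.1] NOT false = true
[2.2.1.2] true → true = true
[2.2.1] false OR true = true
[2.2] NOT true = false
[2] true → false = false
[root] true OR false = true
Overall: true → enabled

Enabled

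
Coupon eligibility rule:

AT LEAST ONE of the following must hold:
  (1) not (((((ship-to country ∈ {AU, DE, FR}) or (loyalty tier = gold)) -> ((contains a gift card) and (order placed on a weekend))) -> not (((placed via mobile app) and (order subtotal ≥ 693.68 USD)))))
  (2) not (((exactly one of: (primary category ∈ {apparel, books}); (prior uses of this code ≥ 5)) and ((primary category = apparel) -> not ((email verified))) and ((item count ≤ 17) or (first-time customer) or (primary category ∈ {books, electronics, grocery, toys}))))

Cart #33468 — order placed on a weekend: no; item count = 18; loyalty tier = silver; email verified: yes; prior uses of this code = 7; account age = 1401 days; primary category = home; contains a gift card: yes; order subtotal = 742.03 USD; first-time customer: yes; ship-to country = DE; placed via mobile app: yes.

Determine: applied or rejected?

Atomic conditions:
  ship-to country ∈ {AU, DE, FR}: DE is in the set → true
  loyalty tier = gold: silver == gold is false
  contains a gift card: yes → true
  order placed on a weekend: no → false
  placed via mobile app: yes → true
  order subtotal ≥ 693.68 USD: 742.03 ≥ 693.68 is true
  primary category ∈ {apparel, books}: home is not in the set → false
  prior uses of this code ≥ 5: 7 ≥ 5 is true
  primary category = apparel: home == apparel is false
  email verified: yes → true
  item count ≤ 17: 18 ≤ 17 is false
  first-time customer: yes → true
  primary category ∈ {books, electronics, grocery, toys}: home is not in the set → false
Combine:
[1.1.1.1] true OR false = true
[1.1.1.2] true AND false = false
[1.1.1] true → false = false
[1.1.2.1] true AND true = true
[1.1.2] NOT true = false
[1.1] false → false (antecedent false ⇒ implication holds) = true
[1] NOT true = false
[2.1.1] exactly-one(false, true) = true
[2.1.2.2] NOT true = false
[2.1.2] false → false (antecedent false ⇒ implication holds) = true
[2.1.3] false OR true OR false = true
[2.1] true AND true AND true = true
[2] NOT true = false
[root] false OR false = false
Overall: false → rejected

Rejected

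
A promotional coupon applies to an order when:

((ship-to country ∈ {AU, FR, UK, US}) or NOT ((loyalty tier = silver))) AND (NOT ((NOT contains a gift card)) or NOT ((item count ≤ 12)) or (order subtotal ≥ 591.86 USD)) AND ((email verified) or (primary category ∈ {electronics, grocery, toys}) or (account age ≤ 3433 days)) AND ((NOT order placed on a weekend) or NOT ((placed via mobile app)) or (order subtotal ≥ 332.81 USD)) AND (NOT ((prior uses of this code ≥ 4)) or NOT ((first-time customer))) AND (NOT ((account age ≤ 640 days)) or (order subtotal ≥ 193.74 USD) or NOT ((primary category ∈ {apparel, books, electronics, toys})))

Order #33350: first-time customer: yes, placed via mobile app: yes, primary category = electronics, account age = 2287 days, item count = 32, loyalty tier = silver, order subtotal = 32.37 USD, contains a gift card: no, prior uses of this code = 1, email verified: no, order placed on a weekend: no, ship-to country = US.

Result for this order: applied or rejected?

Applied

Atomic conditions:
  ship-to country ∈ {AU, FR, UK, US}: US is in the set → true
  loyalty tier = silver: silver == silver is true
  NOT contains a gift card: no → true
  item count ≤ 12: 32 ≤ 12 is false
  order subtotal ≥ 591.86 USD: 32.37 ≥ 591.86 is false
  email verified: no → false
  primary category ∈ {electronics, grocery, toys}: electronics is in the set → true
  account age ≤ 3433 days: 2287 ≤ 3433 is true
  NOT order placed on a weekend: no → true
  placed via mobile app: yes → true
  order subtotal ≥ 332.81 USD: 32.37 ≥ 332.81 is false
  prior uses of this code ≥ 4: 1 ≥ 4 is false
  first-time customer: yes → true
  account age ≤ 640 days: 2287 ≤ 640 is false
  order subtotal ≥ 193.74 USD: 32.37 ≥ 193.74 is false
  primary category ∈ {apparel, books, electronics, toys}: electronics is in the set → true
Combine:
[1.2] NOT true = false
[1] true OR false = true
[2.1] NOT true = false
[2.2] NOT false = true
[2] false OR true OR false = true
[3] false OR true OR true = true
[4.2] NOT true = false
[4] true OR false OR false = true
[5.1] NOT false = true
[5.2] NOT true = false
[5] true OR false = true
[6.1] NOT false = true
[6.3] NOT true = false
[6] true OR false OR false = true
[root] true AND true AND true AND true AND true AND true = true
Overall: true → applied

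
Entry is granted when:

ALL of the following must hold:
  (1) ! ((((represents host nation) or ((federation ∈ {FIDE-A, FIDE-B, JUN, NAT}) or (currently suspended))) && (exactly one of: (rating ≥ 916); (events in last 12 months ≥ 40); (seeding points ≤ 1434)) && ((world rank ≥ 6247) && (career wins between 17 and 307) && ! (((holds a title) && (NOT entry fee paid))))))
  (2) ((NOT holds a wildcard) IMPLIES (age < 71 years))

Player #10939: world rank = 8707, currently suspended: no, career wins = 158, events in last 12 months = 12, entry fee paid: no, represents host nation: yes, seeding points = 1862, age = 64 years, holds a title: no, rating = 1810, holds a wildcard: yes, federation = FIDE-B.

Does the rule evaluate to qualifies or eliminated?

Eliminated

Atomic conditions:
  represents host nation: yes → true
  federation ∈ {FIDE-A, FIDE-B, JUN, NAT}: FIDE-B is in the set → true
  currently suspended: no → false
  rating ≥ 916: 1810 ≥ 916 is true
  events in last 12 months ≥ 40: 12 ≥ 40 is false
  seeding points ≤ 1434: 1862 ≤ 1434 is false
  world rank ≥ 6247: 8707 ≥ 6247 is true
  career wins between 17 and 307: 158 in [17, 307] is true
  holds a title: no → false
  NOT entry fee paid: no → true
  NOT holds a wildcard: yes → false
  age < 71 years: 64 < 71 is true
Combine:
[1.1.1.2] true OR false = true
[1.1.1] true OR true = true
[1.1.2] exactly-one(true, false, false) = true
[1.1.3.3.1] false AND true = false
[1.1.3.3] NOT false = true
[1.1.3] true AND true AND true = true
[1.1] true AND true AND true = true
[1] NOT true = false
[2] false → true (antecedent false ⇒ implication holds) = true
[root] false AND true = false
Overall: false → eliminated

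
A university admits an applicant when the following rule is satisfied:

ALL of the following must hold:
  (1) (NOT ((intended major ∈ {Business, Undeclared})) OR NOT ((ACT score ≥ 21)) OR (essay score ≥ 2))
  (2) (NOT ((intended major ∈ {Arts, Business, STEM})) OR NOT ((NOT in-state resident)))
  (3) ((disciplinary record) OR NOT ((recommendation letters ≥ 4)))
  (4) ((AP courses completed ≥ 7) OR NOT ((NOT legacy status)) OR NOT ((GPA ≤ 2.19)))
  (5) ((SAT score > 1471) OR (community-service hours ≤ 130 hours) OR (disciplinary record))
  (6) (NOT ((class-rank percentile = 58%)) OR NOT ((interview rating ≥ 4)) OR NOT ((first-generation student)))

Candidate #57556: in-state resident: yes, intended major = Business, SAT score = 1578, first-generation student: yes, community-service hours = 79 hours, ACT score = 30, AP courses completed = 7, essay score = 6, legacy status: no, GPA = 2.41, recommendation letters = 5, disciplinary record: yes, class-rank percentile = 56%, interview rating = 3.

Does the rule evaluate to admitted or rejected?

Admitted

Atomic conditions:
  intended major ∈ {Business, Undeclared}: Business is in the set → true
  ACT score ≥ 21: 30 ≥ 21 is true
  essay score ≥ 2: 6 ≥ 2 is true
  intended major ∈ {Arts, Business, STEM}: Business is in the set → true
  NOT in-state resident: yes → false
  disciplinary record: yes → true
  recommendation letters ≥ 4: 5 ≥ 4 is true
  AP courses completed ≥ 7: 7 ≥ 7 is true
  NOT legacy status: no → true
  GPA ≤ 2.19: 2.41 ≤ 2.19 is false
  SAT score > 1471: 1578 > 1471 is true
  community-service hours ≤ 130 hours: 79 ≤ 130 is true
  class-rank percentile = 58%: 56 == 58 is false
  interview rating ≥ 4: 3 ≥ 4 is false
  first-generation student: yes → true
Combine:
[1.1] NOT true = false
[1.2] NOT true = false
[1] false OR false OR true = true
[2.1] NOT true = false
[2.2] NOT false = true
[2] false OR true = true
[3.2] NOT true = false
[3] true OR false = true
[4.2] NOT true = false
[4.3] NOT false = true
[4] true OR false OR true = true
[5] true OR true OR true = true
[6.1] NOT false = true
[6.2] NOT false = true
[6.3] NOT true = false
[6] true OR true OR false = true
[root] true AND true AND true AND true AND true AND true = true
Overall: true → admitted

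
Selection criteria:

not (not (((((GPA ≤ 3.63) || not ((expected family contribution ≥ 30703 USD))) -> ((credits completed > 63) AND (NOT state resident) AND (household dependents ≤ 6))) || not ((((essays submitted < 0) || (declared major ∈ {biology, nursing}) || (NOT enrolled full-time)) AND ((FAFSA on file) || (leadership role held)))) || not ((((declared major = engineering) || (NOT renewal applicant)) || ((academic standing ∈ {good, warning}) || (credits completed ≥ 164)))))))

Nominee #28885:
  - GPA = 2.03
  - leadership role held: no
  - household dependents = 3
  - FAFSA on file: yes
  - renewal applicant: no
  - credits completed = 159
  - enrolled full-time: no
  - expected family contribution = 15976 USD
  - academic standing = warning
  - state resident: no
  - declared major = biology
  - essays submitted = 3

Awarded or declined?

Atomic conditions:
  GPA ≤ 3.63: 2.03 ≤ 3.63 is true
  expected family contribution ≥ 30703 USD: 15976 ≥ 30703 is false
  credits completed > 63: 159 > 63 is true
  NOT state resident: no → true
  household dependents ≤ 6: 3 ≤ 6 is true
  essays submitted < 0: 3 < 0 is false
  declared major ∈ {biology, nursing}: biology is in the set → true
  NOT enrolled full-time: no → true
  FAFSA on file: yes → true
  leadership role held: no → false
  declared major = engineering: biology == engineering is false
  NOT renewal applicant: no → true
  academic standing ∈ {good, warning}: warning is in the set → true
  credits completed ≥ 164: 159 ≥ 164 is false
Combine:
[1.1.1.1.2] NOT false = true
[1.1.1.1] true OR true = true
[1.1.1.2] true AND true AND true = true
[1.1.1] true → true = true
[1.1.2.1.1] false OR true OR true = true
[1.1.2.1.2] true OR false = true
[1.1.2.1] true AND true = true
[1.1.2] NOT true = false
[1.1.3.1.1] false OR true = true
[1.1.3.1.2] true OR false = true
[1.1.3.1] true OR true = true
[1.1.3] NOT true = false
[1.1] true OR false OR false = true
[1] NOT true = false
[root] NOT false = true
Overall: true → awarded

Awarded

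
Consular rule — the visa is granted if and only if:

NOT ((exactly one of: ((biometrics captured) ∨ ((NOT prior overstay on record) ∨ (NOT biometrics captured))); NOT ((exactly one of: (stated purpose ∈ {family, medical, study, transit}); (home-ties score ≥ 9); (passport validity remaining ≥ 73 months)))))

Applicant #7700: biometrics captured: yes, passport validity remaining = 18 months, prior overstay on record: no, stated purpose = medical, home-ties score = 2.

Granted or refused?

Atomic conditions:
  biometrics captured: yes → true
  NOT prior overstay on record: no → true
  NOT biometrics captured: yes → false
  stated purpose ∈ {family, medical, study, transit}: medical is in the set → true
  home-ties score ≥ 9: 2 ≥ 9 is false
  passport validity remaining ≥ 73 months: 18 ≥ 73 is false
Combine:
[1.1.2] true OR false = true
[1.1] true OR true = true
[1.2.1] exactly-one(true, false, false) = true
[1.2] NOT true = false
[1] exactly-one(true, false) = true
[root] NOT true = false
Overall: false → refused

Refused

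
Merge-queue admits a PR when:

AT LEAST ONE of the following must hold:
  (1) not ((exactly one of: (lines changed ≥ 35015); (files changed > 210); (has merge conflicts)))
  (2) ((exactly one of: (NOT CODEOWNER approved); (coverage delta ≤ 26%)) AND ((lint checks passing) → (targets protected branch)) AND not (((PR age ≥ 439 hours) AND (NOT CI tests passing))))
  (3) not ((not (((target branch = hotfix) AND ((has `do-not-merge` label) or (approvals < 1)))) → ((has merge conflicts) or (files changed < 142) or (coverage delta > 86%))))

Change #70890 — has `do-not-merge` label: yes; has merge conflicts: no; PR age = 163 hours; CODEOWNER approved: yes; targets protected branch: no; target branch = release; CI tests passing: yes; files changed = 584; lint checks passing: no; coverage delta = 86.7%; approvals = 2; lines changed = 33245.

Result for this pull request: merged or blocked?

Blocked

Atomic conditions:
  lines changed ≥ 35015: 33245 ≥ 35015 is false
  files changed > 210: 584 > 210 is true
  has merge conflicts: no → false
  NOT CODEOWNER approved: yes → false
  coverage delta ≤ 26%: 86.7 ≤ 26 is false
  lint checks passing: no → false
  targets protected branch: no → false
  PR age ≥ 439 hours: 163 ≥ 439 is false
  NOT CI tests passing: yes → false
  target branch = hotfix: release == hotfix is false
  has `do-not-merge` label: yes → true
  approvals < 1: 2 < 1 is false
  files changed < 142: 584 < 142 is false
  coverage delta > 86%: 86.7 > 86 is true
Combine:
[1.1] exactly-one(false, true, false) = true
[1] NOT true = false
[2.1] exactly-one(false, false) = false
[2.2] false → false (antecedent false ⇒ implication holds) = true
[2.3.1] false AND false = false
[2.3] NOT false = true
[2] false AND true AND true = false
[3.1.1.1.2] true OR false = true
[3.1.1.1] false AND true = false
[3.1.1] NOT false = true
[3.1.2] false OR false OR true = true
[3.1] true → true = true
[3] NOT true = false
[root] false OR false OR false = false
Overall: false → blocked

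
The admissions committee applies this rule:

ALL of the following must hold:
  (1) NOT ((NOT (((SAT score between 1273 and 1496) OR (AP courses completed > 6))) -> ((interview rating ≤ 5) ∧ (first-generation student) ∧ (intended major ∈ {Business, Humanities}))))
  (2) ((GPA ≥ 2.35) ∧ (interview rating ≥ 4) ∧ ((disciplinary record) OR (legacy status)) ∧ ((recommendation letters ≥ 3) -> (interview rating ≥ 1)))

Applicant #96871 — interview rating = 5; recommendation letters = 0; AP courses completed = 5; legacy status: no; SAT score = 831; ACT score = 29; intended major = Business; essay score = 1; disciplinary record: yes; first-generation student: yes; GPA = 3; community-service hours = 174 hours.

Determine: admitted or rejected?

Atomic conditions:
  SAT score between 1273 and 1496: 831 in [1273, 1496] is false
  AP courses completed > 6: 5 > 6 is false
  interview rating ≤ 5: 5 ≤ 5 is true
  first-generation student: yes → true
  intended major ∈ {Business, Humanities}: Business is in the set → true
  GPA ≥ 2.35: 3 ≥ 2.35 is true
  interview rating ≥ 4: 5 ≥ 4 is true
  disciplinary record: yes → true
  legacy status: no → false
  recommendation letters ≥ 3: 0 ≥ 3 is false
  interview rating ≥ 1: 5 ≥ 1 is true
Combine:
[1.1.1.1] false OR false = false
[1.1.1] NOT false = true
[1.1.2] true AND true AND true = true
[1.1] true → true = true
[1] NOT true = false
[2.3] true OR false = true
[2.4] false → true (antecedent false ⇒ implication holds) = true
[2] true AND true AND true AND true = true
[root] false AND true = false
Overall: false → rejected

Rejected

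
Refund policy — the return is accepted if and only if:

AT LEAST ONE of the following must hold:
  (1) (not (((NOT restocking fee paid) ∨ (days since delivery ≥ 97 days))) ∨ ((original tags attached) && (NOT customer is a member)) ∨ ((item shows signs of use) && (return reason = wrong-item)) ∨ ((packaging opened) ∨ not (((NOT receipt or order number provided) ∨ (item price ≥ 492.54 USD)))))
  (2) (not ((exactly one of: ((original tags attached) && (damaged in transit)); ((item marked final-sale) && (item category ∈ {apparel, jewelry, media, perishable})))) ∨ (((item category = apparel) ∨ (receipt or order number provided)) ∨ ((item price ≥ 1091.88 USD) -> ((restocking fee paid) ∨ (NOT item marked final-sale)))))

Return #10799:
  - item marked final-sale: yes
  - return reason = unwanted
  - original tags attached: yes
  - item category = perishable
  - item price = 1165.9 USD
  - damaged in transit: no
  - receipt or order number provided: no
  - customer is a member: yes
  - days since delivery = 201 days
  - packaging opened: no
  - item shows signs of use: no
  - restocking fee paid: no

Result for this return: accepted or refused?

Atomic conditions:
  NOT restocking fee paid: no → true
  days since delivery ≥ 97 days: 201 ≥ 97 is true
  original tags attached: yes → true
  NOT customer is a member: yes → false
  item shows signs of use: no → false
  return reason = wrong-item: unwanted == wrong-item is false
  packaging opened: no → false
  NOT receipt or order number provided: no → true
  item price ≥ 492.54 USD: 1165.9 ≥ 492.54 is true
  damaged in transit: no → false
  item marked final-sale: yes → true
  item category ∈ {apparel, jewelry, media, perishable}: perishable is in the set → true
  item category = apparel: perishable == apparel is false
  receipt or order number provided: no → false
  item price ≥ 1091.88 USD: 1165.9 ≥ 1091.88 is true
  restocking fee paid: no → false
  NOT item marked final-sale: yes → false
Combine:
[1.1.1] true OR true = true
[1.1] NOT true = false
[1.2] true AND false = false
[1.3] false AND false = false
[1.4.2.1] true OR true = true
[1.4.2] NOT true = false
[1.4] false OR false = false
[1] false OR false OR false OR false = false
[2.1.1.1] true AND false = false
[2.1.1.2] true AND true = true
[2.1.1] exactly-one(false, true) = true
[2.1] NOT true = false
[2.2.1] false OR false = false
[2.2.2.2] false OR false = false
[2.2.2] true → false = false
[2.2] false OR false = false
[2] false OR false = false
[root] false OR false = false
Overall: false → refused

Refused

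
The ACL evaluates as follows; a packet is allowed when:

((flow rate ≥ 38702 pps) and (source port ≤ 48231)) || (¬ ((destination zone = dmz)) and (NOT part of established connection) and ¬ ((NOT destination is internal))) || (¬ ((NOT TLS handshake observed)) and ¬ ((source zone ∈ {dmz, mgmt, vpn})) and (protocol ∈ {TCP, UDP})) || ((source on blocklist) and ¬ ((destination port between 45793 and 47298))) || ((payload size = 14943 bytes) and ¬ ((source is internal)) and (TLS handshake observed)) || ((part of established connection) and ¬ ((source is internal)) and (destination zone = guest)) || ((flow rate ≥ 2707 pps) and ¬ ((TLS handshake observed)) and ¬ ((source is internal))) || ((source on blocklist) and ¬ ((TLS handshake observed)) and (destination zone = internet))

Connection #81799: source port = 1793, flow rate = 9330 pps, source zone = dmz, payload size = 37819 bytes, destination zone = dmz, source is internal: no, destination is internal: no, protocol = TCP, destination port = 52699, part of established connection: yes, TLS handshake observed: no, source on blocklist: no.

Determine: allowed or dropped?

Allowed

Atomic conditions:
  flow rate ≥ 38702 pps: 9330 ≥ 38702 is false
  source port ≤ 48231: 1793 ≤ 48231 is true
  destination zone = dmz: dmz == dmz is true
  NOT part of established connection: yes → false
  NOT destination is internal: no → true
  NOT TLS handshake observed: no → true
  source zone ∈ {dmz, mgmt, vpn}: dmz is in the set → true
  protocol ∈ {TCP, UDP}: TCP is in the set → true
  source on blocklist: no → false
  destination port between 45793 and 47298: 52699 in [45793, 47298] is false
  payload size = 14943 bytes: 37819 == 14943 is false
  source is internal: no → false
  TLS handshake observed: no → false
  part of established connection: yes → true
  destination zone = guest: dmz == guest is false
  flow rate ≥ 2707 pps: 9330 ≥ 2707 is true
  destination zone = internet: dmz == internet is false
Combine:
[1] false AND true = false
[2.1] NOT true = false
[2.3] NOT true = false
[2] false AND false AND false = false
[3.1] NOT true = false
[3.2] NOT true = false
[3] false AND false AND true = false
[4.2] NOT false = true
[4] false AND true = false
[5.2] NOT false = true
[5] false AND true AND false = false
[6.2] NOT false = true
[6] true AND true AND false = false
[7.2] NOT false = true
[7.3] NOT false = true
[7] true AND true AND true = true
[8.2] NOT false = true
[8] false AND true AND false = false
[root] false OR false OR false OR false OR false OR false OR true OR false = true
Overall: true → allowed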